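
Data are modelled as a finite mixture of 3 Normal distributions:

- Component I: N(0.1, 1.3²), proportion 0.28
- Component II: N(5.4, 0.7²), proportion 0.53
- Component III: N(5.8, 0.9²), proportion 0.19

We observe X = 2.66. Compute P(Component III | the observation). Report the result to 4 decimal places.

By Bayes' theorem, P(k | x) = π_k f_k(x) / Σ_j π_j f_j(x).
Normal densities:
  L_I = (1/(1.3·√(2π)))·exp(−(2.66−0.1)²/(2·1.3²)) = 0.306879·exp(-1.93893) = 0.0441467
  L_II = (1/(0.7·√(2π)))·exp(−(2.66−5.4)²/(2·0.7²)) = 0.569918·exp(-7.66082) = 0.000268387
  L_III = (1/(0.9·√(2π)))·exp(−(2.66−5.8)²/(2·0.9²)) = 0.443269·exp(-6.08617) = 0.00100804
Weight by the priors:
  π_I·L_I = 0.28 × 0.0441467 = 0.0123611
  π_II·L_II = 0.53 × 0.000268387 = 0.000142245
  π_III·L_III = 0.19 × 0.00100804 = 0.000191527
Sum: 0.0123611 + 0.000142245 + 0.000191527 = 0.0126948
Responsibility of Component III: 0.000191527 / 0.0126948 ≈ 0.0151

0.0151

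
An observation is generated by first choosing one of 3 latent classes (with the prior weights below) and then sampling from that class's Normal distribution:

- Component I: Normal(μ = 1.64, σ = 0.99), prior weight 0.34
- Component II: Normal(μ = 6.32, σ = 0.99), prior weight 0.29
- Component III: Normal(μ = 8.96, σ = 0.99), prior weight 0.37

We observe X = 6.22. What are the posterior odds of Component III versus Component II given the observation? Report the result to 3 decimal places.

0.028

Since P(k|x) ∝ π_k f_k(x), the posterior odds are π_i f_i(x) / (π_j f_j(x)).
Normal densities:
  f_I = 9.07451e-06
  f_II = 0.400921
  f_III = 0.00874822
Posterior odds = (π_III·f_III) / (π_II·f_II) = (0.37·0.00874822) / (0.29·0.400921) = 0.00323684 / 0.116267 ≈ 0.028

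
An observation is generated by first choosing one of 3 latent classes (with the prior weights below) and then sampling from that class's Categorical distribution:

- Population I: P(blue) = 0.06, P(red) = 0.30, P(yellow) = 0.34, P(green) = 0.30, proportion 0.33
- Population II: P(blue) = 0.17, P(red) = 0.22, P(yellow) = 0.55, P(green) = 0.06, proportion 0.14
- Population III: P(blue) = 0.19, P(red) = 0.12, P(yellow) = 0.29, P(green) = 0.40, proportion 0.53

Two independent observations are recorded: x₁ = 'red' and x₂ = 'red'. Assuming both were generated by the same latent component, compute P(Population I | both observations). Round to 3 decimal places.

The responsibility of component k is w_k f_k(x) divided by Σ_j w_j f_j(x).
Since both observations come from the same component, the likelihood for component k is f_k(x₁)·f_k(x₂).
  L_I = [0.3] × [0.3] = 0.09
  L_II = [0.22] × [0.22] = 0.0484
  L_III = [0.12] × [0.12] = 0.0144
Weight by the priors:
  w_I·L_I = 0.33 × 0.09 = 0.0297
  w_II·L_II = 0.14 × 0.0484 = 0.006776
  w_III·L_III = 0.53 × 0.0144 = 0.007632
Normaliser: 0.0297 + 0.006776 + 0.007632 = 0.044108
P(Population I | x) ≈ 0.673

0.673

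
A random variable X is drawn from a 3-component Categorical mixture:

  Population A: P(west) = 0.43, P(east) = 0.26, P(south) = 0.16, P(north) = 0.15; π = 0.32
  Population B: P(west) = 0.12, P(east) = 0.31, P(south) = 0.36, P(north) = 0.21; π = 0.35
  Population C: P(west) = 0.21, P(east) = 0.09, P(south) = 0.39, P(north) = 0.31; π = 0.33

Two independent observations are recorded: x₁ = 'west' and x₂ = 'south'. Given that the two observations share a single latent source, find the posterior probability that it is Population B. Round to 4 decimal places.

P(component k | x) = P(Z=k)·f_k(x) / marginal(x), where marginal(x) = Σ_j P(Z=j)·f_j(x).
Since both observations come from the same component, the likelihood for component k is f_k(x₁)·f_k(x₂).
  p_A = [P(west | comp) = 0.43] × [0.16] = 0.0688
  p_B = [P(west | comp) = 0.12] × [0.36] = 0.0432
  p_C = [P(west | comp) = 0.21] × [0.39] = 0.0819
Prior × likelihood for each component:
  P(Z=A)·p_A = 0.32 × 0.0688 = 0.022016
  P(Z=B)·p_B = 0.35 × 0.0432 = 0.01512
  P(Z=C)·p_C = 0.33 × 0.0819 = 0.027027
Sum: 0.022016 + 0.01512 + 0.027027 = 0.064163
Responsibility of Population B: 0.01512 / 0.064163 ≈ 0.2356

0.2356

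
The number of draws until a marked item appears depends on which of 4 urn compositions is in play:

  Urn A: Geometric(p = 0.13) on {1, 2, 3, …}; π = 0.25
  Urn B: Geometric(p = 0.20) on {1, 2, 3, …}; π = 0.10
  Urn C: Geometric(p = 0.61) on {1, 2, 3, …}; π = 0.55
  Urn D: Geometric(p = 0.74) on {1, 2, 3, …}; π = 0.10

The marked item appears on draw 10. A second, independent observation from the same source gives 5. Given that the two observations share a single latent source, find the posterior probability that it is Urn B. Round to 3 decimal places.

P(component k | x) = P(Z=k)·f_k(x) / marginal(x), where marginal(x) = Σ_j P(Z=j)·f_j(x).
Since both observations come from the same component, the likelihood for component k is f_k(x₁)·f_k(x₂).
  f_A = [0.0371207] × [0.0744767] = 0.00276463
  f_B = [0.0268435] × [0.08192] = 0.00219902
  f_C = [0.000127324] × [0.014112] = 1.7968e-06
  f_D = [4.01783e-06] × [0.00338162] = 1.35868e-08
Multiply by the mixture weights:
  P(Z=A)·f_A = 0.25 × 0.00276463 = 0.000691157
  P(Z=B)·f_B = 0.10 × 0.00219902 = 0.000219902
  P(Z=C)·f_C = 0.55 × 1.7968e-06 = 9.8824e-07
  P(Z=D)·f_D = 0.10 × 1.35868e-08 = 1.35868e-09
Denominator: 0.000691157 + 0.000219902 + 9.8824e-07 + 1.35868e-09 = 0.000912049
P(Urn B | x₁,x₂) ≈ 0.241

0.241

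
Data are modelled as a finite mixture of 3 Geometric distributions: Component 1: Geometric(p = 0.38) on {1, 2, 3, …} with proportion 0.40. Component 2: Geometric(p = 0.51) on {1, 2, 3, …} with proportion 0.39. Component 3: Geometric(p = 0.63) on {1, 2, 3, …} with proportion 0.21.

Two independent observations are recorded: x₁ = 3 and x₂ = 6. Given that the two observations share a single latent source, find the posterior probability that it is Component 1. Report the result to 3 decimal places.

0.726

P(component k | x) = P(Z=k)·f_k(x) / marginal(x), where marginal(x) = Σ_j P(Z=j)·f_j(x).
Since both observations come from the same component, the likelihood for component k is f_k(x₁)·f_k(x₂).
  f_1 = [0.146072] × [0.034813] = 0.00508521
  f_2 = [0.122451] × [0.0144062] = 0.00176406
  f_3 = [0.086247] × [0.00436867] = 0.000376785
Prior × likelihood for each component:
  P(Z=1)·f_1 = 0.40 × 0.00508521 = 0.00203408
  P(Z=2)·f_2 = 0.39 × 0.00176406 = 0.000687983
  P(Z=3)·f_3 = 0.21 × 0.000376785 = 7.91248e-05
Denominator: 0.00203408 + 0.000687983 + 7.91248e-05 = 0.00280119
P(Component 1 | x₁,x₂) ≈ 0.726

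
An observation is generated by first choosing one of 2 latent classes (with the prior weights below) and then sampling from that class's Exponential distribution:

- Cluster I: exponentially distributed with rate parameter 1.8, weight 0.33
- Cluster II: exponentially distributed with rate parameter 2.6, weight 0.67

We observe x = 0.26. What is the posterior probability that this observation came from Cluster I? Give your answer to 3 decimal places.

0.296

Apply Bayes' rule: the posterior for each component is proportional to its prior times its likelihood at x.
Evaluate each component's likelihood at the observed value:
  L_I = 1.8·e^(−1.8·0.26) = 1.8·e^(−0.4680) = 1.12726
  L_II = 2.6·e^(−2.6·0.26) = 2.6·e^(−0.6760) = 1.32248
Unnormalised posteriors:
  P(Z=I)·L_I = 0.33 × 1.12726 = 0.371995
  P(Z=II)·L_II = 0.67 × 1.32248 = 0.886064
Denominator: 0.371995 + 0.886064 = 1.25806
So the posterior for Cluster I is 0.371995 / 1.25806 ≈ 0.296.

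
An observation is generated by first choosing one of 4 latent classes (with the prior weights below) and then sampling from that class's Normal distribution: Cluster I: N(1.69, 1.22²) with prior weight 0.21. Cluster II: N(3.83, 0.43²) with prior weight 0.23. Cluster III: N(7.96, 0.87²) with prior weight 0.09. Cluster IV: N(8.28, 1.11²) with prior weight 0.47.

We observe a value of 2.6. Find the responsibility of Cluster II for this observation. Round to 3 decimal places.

0.064

Apply Bayes' rule: the posterior for each component is proportional to its prior times its likelihood at x.
Normal densities:
  f_I = 0.247592
  f_II = 0.0155127
  f_III = 2.62511e-09
  f_IV = 7.40647e-07
Multiply by the mixture weights:
  π_I·f_I = 0.21 × 0.247592 = 0.0519943
  π_II·f_II = 0.23 × 0.0155127 = 0.00356791
  π_III·f_III = 0.09 × 2.62511e-09 = 2.3626e-10
  π_IV·f_IV = 0.47 × 7.40647e-07 = 3.48104e-07
Marginal: 0.0519943 + 0.00356791 + 2.3626e-10 + 3.48104e-07 = 0.0555625
P(Cluster II | data) = 0.00356791 / 0.0555625 ≈ 0.064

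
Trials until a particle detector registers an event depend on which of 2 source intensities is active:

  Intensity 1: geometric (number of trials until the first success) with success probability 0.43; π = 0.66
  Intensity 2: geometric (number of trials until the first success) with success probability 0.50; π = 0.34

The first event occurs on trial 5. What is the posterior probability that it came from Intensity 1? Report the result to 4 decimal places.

0.7382

By Bayes' theorem, P(k | x) = π_k f_k(x) / Σ_j π_j f_j(x).
Evaluate each component's likelihood at the observed value:
  L_1 = 0.43·(1−0.43)^4 = 0.43·0.10556 = 0.0453908
  L_2 = 0.50·(1−0.50)^4 = 0.50·0.0625 = 0.03125
Weight by the priors:
  π_1·L_1 = 0.66 × 0.0453908 = 0.0299579
  π_2·L_2 = 0.34 × 0.03125 = 0.010625
Evidence: 0.0299579 + 0.010625 = 0.0405829
Responsibility of Intensity 1: 0.0299579 / 0.0405829 ≈ 0.7382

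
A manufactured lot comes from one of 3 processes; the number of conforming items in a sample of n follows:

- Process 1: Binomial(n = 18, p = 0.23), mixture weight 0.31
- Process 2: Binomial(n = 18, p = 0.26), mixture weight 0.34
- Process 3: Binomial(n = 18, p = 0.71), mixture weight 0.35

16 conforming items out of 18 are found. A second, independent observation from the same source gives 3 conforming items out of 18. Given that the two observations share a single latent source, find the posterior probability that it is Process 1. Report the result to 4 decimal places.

0.0068

P(component k | x) = P(Z=k)·f_k(x) / marginal(x), where marginal(x) = Σ_j P(Z=j)·f_j(x).
Since both observations come from the same component, the likelihood for component k is f_k(x₁)·f_k(x₂).
  f_1 = [5.56312e-09] × [0.196895] = 1.09535e-09
  f_2 = [3.65366e-08] × [0.156706] = 5.72551e-09
  f_3 = [0.0536563] × [2.5202e-06] = 1.35225e-07
Weight by the priors:
  P(Z=1)·f_1 = 0.31 × 1.09535e-09 = 3.39558e-10
  P(Z=2)·f_2 = 0.34 × 5.72551e-09 = 1.94667e-09
  P(Z=3)·f_3 = 0.35 × 1.35225e-07 = 4.73287e-08
Marginal: 3.39558e-10 + 1.94667e-09 + 4.73287e-08 = 4.96149e-08
P(Process 1 | x) = 3.39558e-10 / 4.96149e-08 ≈ 0.0068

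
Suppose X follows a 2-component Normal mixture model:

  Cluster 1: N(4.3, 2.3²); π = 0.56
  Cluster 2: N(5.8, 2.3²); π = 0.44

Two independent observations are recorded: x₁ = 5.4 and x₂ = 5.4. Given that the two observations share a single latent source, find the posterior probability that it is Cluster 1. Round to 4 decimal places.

0.5107

By Bayes' theorem, P(k | x) = w_k f_k(x) / Σ_j w_j f_j(x).
Since both observations come from the same component, the likelihood for component k is f_k(x₁)·f_k(x₂).
  p_1 = [(1/(2.3·√(2π)))·exp(−(5.4−4.3)²/(2·2.3²)) = 0.173453·exp(-0.11437) = 0.154708] × [0.154708] = 0.0239346
  p_2 = [(1/(2.3·√(2π)))·exp(−(5.4−5.8)²/(2·2.3²)) = 0.173453·exp(-0.01512) = 0.17085] × [0.17085] = 0.0291897
Unnormalised posteriors:
  w_1·p_1 = 0.56 × 0.0239346 = 0.0134034
  w_2·p_2 = 0.44 × 0.0291897 = 0.0128434
Marginal: 0.0134034 + 0.0128434 = 0.0262468
P(Cluster 1 | x₁, x₂) = 0.0134034 / 0.0262468 ≈ 0.5107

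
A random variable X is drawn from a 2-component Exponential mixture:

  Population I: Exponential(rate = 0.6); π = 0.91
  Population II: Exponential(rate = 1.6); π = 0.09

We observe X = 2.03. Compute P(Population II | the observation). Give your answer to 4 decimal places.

0.0335

Apply Bayes' rule: the posterior for each component is proportional to its prior times its likelihood at x.
Evaluate each component's likelihood at the observed value:
  p_I = 0.177493
  p_II = 0.0621629
Unnormalised posteriors:
  w_I·p_I = 0.91 × 0.177493 = 0.161518
  w_II·p_II = 0.09 × 0.0621629 = 0.00559466
Normaliser: 0.161518 + 0.00559466 = 0.167113
Responsibility of Population II: 0.00559466 / 0.167113 ≈ 0.0335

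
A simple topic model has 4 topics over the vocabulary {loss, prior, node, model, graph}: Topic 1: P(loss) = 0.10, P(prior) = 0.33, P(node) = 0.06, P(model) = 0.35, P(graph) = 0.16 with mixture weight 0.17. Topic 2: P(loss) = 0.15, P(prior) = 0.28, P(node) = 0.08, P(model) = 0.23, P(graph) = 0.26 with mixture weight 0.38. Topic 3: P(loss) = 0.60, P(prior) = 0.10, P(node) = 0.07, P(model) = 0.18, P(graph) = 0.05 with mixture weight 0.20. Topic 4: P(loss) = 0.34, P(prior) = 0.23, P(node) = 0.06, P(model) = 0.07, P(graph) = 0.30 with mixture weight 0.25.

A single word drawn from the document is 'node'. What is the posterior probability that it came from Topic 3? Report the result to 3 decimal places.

The responsibility of component k is π_k f_k(x) divided by Σ_j π_j f_j(x).
Evaluate each component's likelihood at the observed value:
  f_1 = 0.06
  f_2 = 0.08
  f_3 = 0.07
  f_4 = 0.06
Unnormalised posteriors:
  π_1·f_1 = 0.17 × 0.06 = 0.0102
  π_2·f_2 = 0.38 × 0.08 = 0.0304
  π_3·f_3 = 0.20 × 0.07 = 0.014
  π_4·f_4 = 0.25 × 0.06 = 0.015
Marginal: 0.0102 + 0.0304 + 0.014 + 0.015 = 0.0696
P(Topic 3 | 'node') = 0.014 / 0.0696 ≈ 0.201

0.201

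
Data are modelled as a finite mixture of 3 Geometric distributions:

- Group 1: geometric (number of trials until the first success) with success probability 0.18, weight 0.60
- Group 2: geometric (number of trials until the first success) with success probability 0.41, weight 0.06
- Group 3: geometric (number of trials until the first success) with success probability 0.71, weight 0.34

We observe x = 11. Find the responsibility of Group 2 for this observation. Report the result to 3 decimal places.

0.008

By Bayes' theorem, P(k | x) = w_k f_k(x) / Σ_j w_j f_j(x).
Component likelihoods at x = 11:
  L_1 = 0.0247406
  L_2 = 0.00209558
  L_3 = 2.98702e-06
Multiply by the mixture weights:
  w_1·L_1 = 0.60 × 0.0247406 = 0.0148444
  w_2·L_2 = 0.06 × 0.00209558 = 0.000125735
  w_3·L_3 = 0.34 × 2.98702e-06 = 1.01559e-06
Evidence: 0.0148444 + 0.000125735 + 1.01559e-06 = 0.0149711
So the posterior for Group 2 is 0.000125735 / 0.0149711 ≈ 0.008.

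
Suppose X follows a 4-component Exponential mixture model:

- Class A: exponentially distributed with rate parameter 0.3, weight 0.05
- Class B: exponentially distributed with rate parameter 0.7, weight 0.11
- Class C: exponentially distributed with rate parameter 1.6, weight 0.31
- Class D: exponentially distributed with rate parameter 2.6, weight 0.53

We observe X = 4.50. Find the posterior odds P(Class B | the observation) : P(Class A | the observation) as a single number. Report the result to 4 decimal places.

0.8485

The posterior odds equal the prior odds times the likelihood ratio: (P(Z=i)/P(Z=j))·(f_i(x)/f_j(x)).
Evaluate each component's likelihood at the observed value:
  f_A = 0.3·e^(−0.3·4.50) = 0.3·e^(−1.3500) = 0.0777721
  f_B = 0.7·e^(−0.7·4.50) = 0.7·e^(−3.1500) = 0.0299965
  f_C = 1.6·e^(−1.6·4.50) = 1.6·e^(−7.2000) = 0.00119454
  f_D = 2.6·e^(−2.6·4.50) = 2.6·e^(−11.7000) = 2.15639e-05
Odds = (0.11/0.05) × (0.0299965/0.0777721) = 2.2 × 0.385697 ≈ 0.8485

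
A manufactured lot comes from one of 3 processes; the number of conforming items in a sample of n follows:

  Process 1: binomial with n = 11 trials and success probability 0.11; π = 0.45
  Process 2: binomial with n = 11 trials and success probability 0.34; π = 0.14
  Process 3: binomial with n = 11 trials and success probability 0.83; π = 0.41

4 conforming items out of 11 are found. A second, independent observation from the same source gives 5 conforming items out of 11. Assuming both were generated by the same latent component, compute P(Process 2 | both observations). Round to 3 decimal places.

0.994

The responsibility of component k is π_k f_k(x) divided by Σ_j π_j f_j(x).
Since both observations come from the same component, the likelihood for component k is f_k(x₁)·f_k(x₂).
  p_1 = [0.0213705] × [0.00369782] = 7.90242e-05
  p_2 = [0.240568] × [0.1735] = 0.0417385
  p_3 = [0.000642641] × [0.00439264] = 2.8229e-06
Unnormalised posteriors:
  π_1·p_1 = 0.45 × 7.90242e-05 = 3.55609e-05
  π_2·p_2 = 0.14 × 0.0417385 = 0.0058434
  π_3·p_3 = 0.41 × 2.8229e-06 = 1.15739e-06
Evidence: 3.55609e-05 + 0.0058434 + 1.15739e-06 = 0.00588011
Responsibility of Process 2: 0.0058434 / 0.00588011 ≈ 0.994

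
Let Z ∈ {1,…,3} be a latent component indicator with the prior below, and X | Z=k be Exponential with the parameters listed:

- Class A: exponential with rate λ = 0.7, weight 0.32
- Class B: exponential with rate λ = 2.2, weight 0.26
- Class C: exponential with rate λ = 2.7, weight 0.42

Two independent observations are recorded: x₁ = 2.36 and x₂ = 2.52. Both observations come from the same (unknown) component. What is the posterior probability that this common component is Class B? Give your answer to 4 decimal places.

By Bayes' theorem, P(k | x) = π_k f_k(x) / Σ_j π_j f_j(x).
Since both observations come from the same component, the likelihood for component k is f_k(x₁)·f_k(x₂).
  f_A = [0.134166] × [0.119951] = 0.0160933
  f_B = [0.0122339] × [0.00860387] = 0.000105259
  f_C = [0.00461359] × [0.00299519] = 1.38186e-05
Prior × likelihood for each component:
  π_A·f_A = 0.32 × 0.0160933 = 0.00514987
  π_B·f_B = 0.26 × 0.000105259 = 2.73674e-05
  π_C·f_C = 0.42 × 1.38186e-05 = 5.8038e-06
Marginal: 0.00514987 + 2.73674e-05 + 5.8038e-06 = 0.00518304
So the posterior for Class B is 2.73674e-05 / 0.00518304 ≈ 0.0053.

0.0053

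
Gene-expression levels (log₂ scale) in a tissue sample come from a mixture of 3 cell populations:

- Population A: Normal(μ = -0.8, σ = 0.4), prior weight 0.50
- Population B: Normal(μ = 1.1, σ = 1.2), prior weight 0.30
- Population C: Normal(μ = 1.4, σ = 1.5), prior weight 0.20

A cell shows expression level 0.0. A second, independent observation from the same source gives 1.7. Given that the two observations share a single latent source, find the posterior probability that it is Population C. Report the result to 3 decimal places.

P(component k | x) = w_k·f_k(x) / marginal(x), where marginal(x) = Σ_j w_j·f_j(x).
Since both observations come from the same component, the likelihood for component k is f_k(x₁)·f_k(x₂).
  p_A = [0.134977] × [3.285e-09] = 4.43401e-10
  p_B = [0.218406] × [0.293388] = 0.0640777
  p_C = [0.172052] × [0.260695] = 0.0448531
Unnormalised posteriors:
  w_A·p_A = 0.50 × 4.43401e-10 = 2.21701e-10
  w_B·p_B = 0.30 × 0.0640777 = 0.0192233
  w_C·p_C = 0.20 × 0.0448531 = 0.00897062
Normaliser: 2.21701e-10 + 0.0192233 + 0.00897062 = 0.0281939
P(Population C | x₁,x₂) = 0.00897062 / 0.0281939 ≈ 0.318

0.318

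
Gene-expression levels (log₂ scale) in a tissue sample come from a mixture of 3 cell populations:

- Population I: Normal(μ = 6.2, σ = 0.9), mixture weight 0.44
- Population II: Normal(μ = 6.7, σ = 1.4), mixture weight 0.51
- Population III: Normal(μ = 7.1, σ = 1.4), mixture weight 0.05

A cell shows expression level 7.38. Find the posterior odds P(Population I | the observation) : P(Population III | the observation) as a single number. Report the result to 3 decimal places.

Posterior odds = (w_i f_i(x)) / (w_j f_j(x)); the normalising sum cancels.
Normal densities:
  f_I = 0.187667
  f_II = 0.253252
  f_III = 0.279316
Odds = (0.44/0.05) × (0.187667/0.279316) = 8.8 × 0.671881 ≈ 5.913

5.913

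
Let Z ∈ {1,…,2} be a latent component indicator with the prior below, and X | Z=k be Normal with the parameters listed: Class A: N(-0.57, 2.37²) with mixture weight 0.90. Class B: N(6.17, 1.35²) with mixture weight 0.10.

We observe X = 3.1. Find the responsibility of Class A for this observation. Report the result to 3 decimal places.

0.954

P(component k | x) = w_k·f_k(x) / marginal(x), where marginal(x) = Σ_j w_j·f_j(x).
Normal densities:
  L_A = (1/(2.37·√(2π)))·exp(−(3.1−-0.57)²/(2·2.37²)) = 0.168330·exp(-1.19896) = 0.0507527
  L_B = (1/(1.35·√(2π)))·exp(−(3.1−6.17)²/(2·1.35²)) = 0.295513·exp(-2.58571) = 0.0222648
Unnormalised posteriors:
  w_A·L_A = 0.90 × 0.0507527 = 0.0456774
  w_B·L_B = 0.10 × 0.0222648 = 0.00222648
Evidence: 0.0456774 + 0.00222648 = 0.0479039
P(Class A | the observation) = 0.0456774 / 0.0479039 ≈ 0.954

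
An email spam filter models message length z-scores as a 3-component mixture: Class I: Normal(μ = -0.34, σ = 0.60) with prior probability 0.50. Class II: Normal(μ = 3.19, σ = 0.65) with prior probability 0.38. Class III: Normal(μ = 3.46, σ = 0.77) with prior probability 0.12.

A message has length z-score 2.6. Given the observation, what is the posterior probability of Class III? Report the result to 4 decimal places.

0.1774

By Bayes' theorem, P(k | x) = P(Z=k) f_k(x) / Σ_j P(Z=j) f_j(x).
Normal densities:
  f_I = 4.06493e-06
  f_II = 0.406526
  f_III = 0.277679
Prior × likelihood for each component:
  P(Z=I)·f_I = 0.50 × 4.06493e-06 = 2.03247e-06
  P(Z=II)·f_II = 0.38 × 0.406526 = 0.15448
  P(Z=III)·f_III = 0.12 × 0.277679 = 0.0333215
Sum: 2.03247e-06 + 0.15448 + 0.0333215 = 0.187803
Responsibility of Class III: 0.0333215 / 0.187803 ≈ 0.1774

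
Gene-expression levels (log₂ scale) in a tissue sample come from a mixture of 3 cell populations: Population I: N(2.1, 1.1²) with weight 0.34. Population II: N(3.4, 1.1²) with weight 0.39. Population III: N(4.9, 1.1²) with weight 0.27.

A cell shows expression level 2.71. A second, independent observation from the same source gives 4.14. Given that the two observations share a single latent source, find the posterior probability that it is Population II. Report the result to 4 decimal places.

The responsibility of component k is π_k f_k(x) divided by Σ_j π_j f_j(x).
Since both observations come from the same component, the likelihood for component k is f_k(x₁)·f_k(x₂).
  L_I = [(1/(1.1·√(2π)))·exp(−(2.71−2.1)²/(2·1.1²)) = 0.362675·exp(-0.15376) = 0.310985] × [0.0649643] = 0.0202029
  L_II = [(1/(1.1·√(2π)))·exp(−(2.71−3.4)²/(2·1.1²)) = 0.362675·exp(-0.19674) = 0.297904] × [0.289231] = 0.086163
  L_III = [(1/(1.1·√(2π)))·exp(−(2.71−4.9)²/(2·1.1²)) = 0.362675·exp(-1.98186) = 0.0499812] × [0.285668] = 0.014278
Multiply by the mixture weights:
  π_I·L_I = 0.34 × 0.0202029 = 0.006869
  π_II·L_II = 0.39 × 0.086163 = 0.0336036
  π_III·L_III = 0.27 × 0.014278 = 0.00385506
Denominator: 0.006869 + 0.0336036 + 0.00385506 = 0.0443276
So the posterior for Population II is 0.0336036 / 0.0443276 ≈ 0.7581.

0.7581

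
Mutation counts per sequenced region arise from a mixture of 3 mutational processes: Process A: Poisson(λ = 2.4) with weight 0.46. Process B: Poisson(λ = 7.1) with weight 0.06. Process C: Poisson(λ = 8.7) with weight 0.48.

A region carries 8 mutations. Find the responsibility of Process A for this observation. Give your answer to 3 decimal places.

0.015

Apply Bayes' rule: the posterior for each component is proportional to its prior times its likelihood at x.
Evaluate each component's likelihood at the observed value:
  p_A = 0.00247664
  p_B = 0.132146
  p_C = 0.135604
Multiply by the mixture weights:
  w_A·p_A = 0.46 × 0.00247664 = 0.00113925
  w_B·p_B = 0.06 × 0.132146 = 0.00792879
  w_C·p_C = 0.48 × 0.135604 = 0.0650898
Sum: 0.00113925 + 0.00792879 + 0.0650898 = 0.0741578
P(Process A | the observation) ≈ 0.015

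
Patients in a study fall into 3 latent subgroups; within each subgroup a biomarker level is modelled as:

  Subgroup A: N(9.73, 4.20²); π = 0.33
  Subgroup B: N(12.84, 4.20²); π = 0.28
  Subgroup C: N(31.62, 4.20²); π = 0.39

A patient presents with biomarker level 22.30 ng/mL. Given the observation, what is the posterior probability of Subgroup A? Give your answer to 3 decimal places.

The responsibility of component k is π_k f_k(x) divided by Σ_j π_j f_j(x).
Normal densities:
  f_A = (1/(4.20·√(2π)))·exp(−(22.30−9.73)²/(2·4.20²)) = 0.094986·exp(-4.47860) = 0.00107803
  f_B = (1/(4.20·√(2π)))·exp(−(22.30−12.84)²/(2·4.20²)) = 0.094986·exp(-2.53661) = 0.00751666
  f_C = (1/(4.20·√(2π)))·exp(−(22.30−31.62)²/(2·4.20²)) = 0.094986·exp(-2.46209) = 0.00809823
Unnormalised posteriors:
  π_A·f_A = 0.33 × 0.00107803 = 0.00035575
  π_B·f_B = 0.28 × 0.00751666 = 0.00210467
  π_C·f_C = 0.39 × 0.00809823 = 0.00315831
Evidence: 0.00035575 + 0.00210467 + 0.00315831 = 0.00561873
So the posterior for Subgroup A is 0.00035575 / 0.00561873 ≈ 0.063.

0.063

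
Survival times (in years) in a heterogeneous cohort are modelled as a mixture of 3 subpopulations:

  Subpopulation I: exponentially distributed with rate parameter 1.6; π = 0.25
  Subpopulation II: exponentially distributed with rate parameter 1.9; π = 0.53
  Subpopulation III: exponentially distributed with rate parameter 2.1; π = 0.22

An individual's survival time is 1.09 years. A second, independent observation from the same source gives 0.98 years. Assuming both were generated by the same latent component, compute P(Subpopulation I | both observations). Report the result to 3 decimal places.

The responsibility of component k is π_k f_k(x) divided by Σ_j π_j f_j(x).
Since both observations come from the same component, the likelihood for component k is f_k(x₁)·f_k(x₂).
  p_I = [0.279712] × [0.333539] = 0.0932946
  p_II = [0.239513] × [0.295187] = 0.0707012
  p_III = [0.212872] × [0.268189] = 0.0570901
Prior × likelihood for each component:
  π_I·p_I = 0.25 × 0.0932946 = 0.0233237
  π_II·p_II = 0.53 × 0.0707012 = 0.0374717
  π_III·p_III = 0.22 × 0.0570901 = 0.0125598
Marginal: 0.0233237 + 0.0374717 + 0.0125598 = 0.0733551
P(Subpopulation I | x₁, x₂) ≈ 0.318

0.318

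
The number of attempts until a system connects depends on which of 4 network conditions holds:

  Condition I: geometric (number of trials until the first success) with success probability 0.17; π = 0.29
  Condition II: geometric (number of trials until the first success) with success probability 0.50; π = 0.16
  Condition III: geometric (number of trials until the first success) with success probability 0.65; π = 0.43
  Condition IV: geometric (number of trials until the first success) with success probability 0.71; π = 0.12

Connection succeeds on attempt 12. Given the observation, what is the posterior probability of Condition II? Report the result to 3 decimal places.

0.006

The responsibility of component k is π_k f_k(x) divided by Σ_j π_j f_j(x).
Evaluate each component's likelihood at the observed value:
  L_I = 0.0218931
  L_II = 0.000244141
  L_III = 6.2757e-06
  L_IV = 8.66236e-07
Weight by the priors:
  π_I·L_I = 0.29 × 0.0218931 = 0.00634901
  π_II·L_II = 0.16 × 0.000244141 = 3.90625e-05
  π_III·L_III = 0.43 × 6.2757e-06 = 2.69855e-06
  π_IV·L_IV = 0.12 × 8.66236e-07 = 1.03948e-07
Sum: 0.00634901 + 3.90625e-05 + 2.69855e-06 + 1.03948e-07 = 0.00639087
P(Condition II | 12) ≈ 0.006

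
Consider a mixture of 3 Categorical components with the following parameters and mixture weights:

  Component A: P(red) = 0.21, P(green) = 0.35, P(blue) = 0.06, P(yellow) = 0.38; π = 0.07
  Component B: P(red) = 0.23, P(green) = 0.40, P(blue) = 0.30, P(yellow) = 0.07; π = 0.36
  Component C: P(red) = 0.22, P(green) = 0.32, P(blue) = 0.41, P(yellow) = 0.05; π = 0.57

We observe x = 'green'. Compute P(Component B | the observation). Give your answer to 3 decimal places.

By Bayes' theorem, P(k | x) = π_k f_k(x) / Σ_j π_j f_j(x).
Component likelihoods at x = 'green':
  L_A = 0.35
  L_B = 0.4
  L_C = 0.32
Prior × likelihood for each component:
  π_A·L_A = 0.07 × 0.35 = 0.0245
  π_B·L_B = 0.36 × 0.4 = 0.144
  π_C·L_C = 0.57 × 0.32 = 0.1824
Marginal: 0.0245 + 0.144 + 0.1824 = 0.3509
P(Component B | the observation) = 0.144 / 0.3509 ≈ 0.410

0.410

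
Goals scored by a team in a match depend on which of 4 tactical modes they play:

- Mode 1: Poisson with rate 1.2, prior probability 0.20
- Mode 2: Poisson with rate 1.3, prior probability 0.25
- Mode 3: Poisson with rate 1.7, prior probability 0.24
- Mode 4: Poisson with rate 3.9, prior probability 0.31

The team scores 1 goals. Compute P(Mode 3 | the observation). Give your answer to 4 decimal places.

0.2868

By Bayes' theorem, P(k | x) = π_k f_k(x) / Σ_j π_j f_j(x).
Poisson probabilities:
  p_1 = 0.361433
  p_2 = 0.354291
  p_3 = 0.310562
  p_4 = 0.0789435
Unnormalised posteriors:
  π_1·p_1 = 0.20 × 0.361433 = 0.0722866
  π_2·p_2 = 0.25 × 0.354291 = 0.0885728
  π_3·p_3 = 0.24 × 0.310562 = 0.0745349
  π_4·p_4 = 0.31 × 0.0789435 = 0.0244725
Normaliser: 0.0722866 + 0.0885728 + 0.0745349 + 0.0244725 = 0.259867
P(Mode 3 | the observation) ≈ 0.2868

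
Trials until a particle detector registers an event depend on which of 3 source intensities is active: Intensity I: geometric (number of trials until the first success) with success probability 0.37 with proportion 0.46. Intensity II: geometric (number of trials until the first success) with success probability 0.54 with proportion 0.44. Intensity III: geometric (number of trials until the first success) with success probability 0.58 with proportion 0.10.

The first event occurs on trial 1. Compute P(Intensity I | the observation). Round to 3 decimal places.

0.365

The responsibility of component k is w_k f_k(x) divided by Σ_j w_j f_j(x).
Component likelihoods at x = 1:
  L_I = 0.37
  L_II = 0.54
  L_III = 0.58
Multiply by the mixture weights:
  w_I·L_I = 0.46 × 0.37 = 0.1702
  w_II·L_II = 0.44 × 0.54 = 0.2376
  w_III·L_III = 0.10 × 0.58 = 0.058
Sum: 0.1702 + 0.2376 + 0.058 = 0.4658
Responsibility of Intensity I: 0.1702 / 0.4658 ≈ 0.365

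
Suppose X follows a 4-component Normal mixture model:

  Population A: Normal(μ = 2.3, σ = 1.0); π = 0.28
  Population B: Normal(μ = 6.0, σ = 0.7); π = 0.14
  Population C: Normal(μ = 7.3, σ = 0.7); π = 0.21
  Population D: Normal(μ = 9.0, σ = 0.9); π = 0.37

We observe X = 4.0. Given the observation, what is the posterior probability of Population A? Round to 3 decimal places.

Posterior ∝ prior × likelihood, so P(k | x) ∝ π_k f_k(x); normalise over all components.
Evaluate each component's likelihood at the observed value:
  f_A = 0.0940491
  f_B = 0.00962014
  f_C = 8.50796e-06
  f_D = 8.80222e-08
Multiply by the mixture weights:
  π_A·f_A = 0.28 × 0.0940491 = 0.0263337
  π_B·f_B = 0.14 × 0.00962014 = 0.00134682
  π_C·f_C = 0.21 × 8.50796e-06 = 1.78667e-06
  π_D·f_D = 0.37 × 8.80222e-08 = 3.25682e-08
Marginal: 0.0263337 + 0.00134682 + 1.78667e-06 + 3.25682e-08 = 0.0276824
So the posterior for Population A is 0.0263337 / 0.0276824 ≈ 0.951.

0.951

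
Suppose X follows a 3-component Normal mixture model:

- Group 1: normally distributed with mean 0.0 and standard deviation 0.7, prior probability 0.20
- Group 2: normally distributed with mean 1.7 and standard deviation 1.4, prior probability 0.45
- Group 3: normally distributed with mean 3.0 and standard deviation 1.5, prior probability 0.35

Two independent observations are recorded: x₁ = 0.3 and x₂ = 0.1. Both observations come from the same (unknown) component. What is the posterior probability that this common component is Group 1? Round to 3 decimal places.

0.827

Posterior ∝ prior × likelihood, so P(k | x) ∝ w_k f_k(x); normalise over all components.
Since both observations come from the same component, the likelihood for component k is f_k(x₁)·f_k(x₂).
  f_1 = [(1/(0.7·√(2π)))·exp(−(0.3−0.0)²/(2·0.7²)) = 0.569918·exp(-0.09184) = 0.51991] × [0.564132] = 0.293297
  f_2 = [(1/(1.4·√(2π)))·exp(−(0.3−1.7)²/(2·1.4²)) = 0.284959·exp(-0.50000) = 0.172836] × [0.148307] = 0.0256328
  f_3 = [(1/(1.5·√(2π)))·exp(−(0.3−3.0)²/(2·1.5²)) = 0.265962·exp(-1.62000) = 0.0526334] × [0.0410365] = 0.00215989
Unnormalised posteriors:
  w_1·f_1 = 0.20 × 0.293297 = 0.0586595
  w_2·f_2 = 0.45 × 0.0256328 = 0.0115348
  w_3·f_3 = 0.35 × 0.00215989 = 0.000755963
Evidence: 0.0586595 + 0.0115348 + 0.000755963 = 0.0709502
Responsibility of Group 1: 0.0586595 / 0.0709502 ≈ 0.827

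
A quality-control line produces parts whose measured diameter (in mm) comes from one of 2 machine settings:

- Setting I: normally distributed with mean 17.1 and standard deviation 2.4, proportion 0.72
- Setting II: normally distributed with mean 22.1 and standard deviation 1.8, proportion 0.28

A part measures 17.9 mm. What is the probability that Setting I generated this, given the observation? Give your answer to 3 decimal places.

Apply Bayes' rule: the posterior for each component is proportional to its prior times its likelihood at x.
Evaluate each component's likelihood at the observed value:
  p_I = 0.157243
  p_II = 0.0145677
Unnormalised posteriors:
  w_I·p_I = 0.72 × 0.157243 = 0.113215
  w_II·p_II = 0.28 × 0.0145677 = 0.00407896
Marginal: 0.113215 + 0.00407896 = 0.117294
P(Setting I | the observation) ≈ 0.965

0.965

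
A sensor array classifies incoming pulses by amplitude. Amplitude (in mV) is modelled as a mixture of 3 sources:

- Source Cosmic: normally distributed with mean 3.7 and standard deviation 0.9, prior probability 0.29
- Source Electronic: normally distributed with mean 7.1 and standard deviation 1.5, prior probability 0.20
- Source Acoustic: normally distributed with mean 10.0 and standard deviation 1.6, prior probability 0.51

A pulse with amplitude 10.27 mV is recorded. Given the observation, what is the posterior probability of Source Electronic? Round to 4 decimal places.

Apply Bayes' rule: the posterior for each component is proportional to its prior times its likelihood at x.
Evaluate each component's likelihood at the observed value:
  L_Cosmic = (1/(0.9·√(2π)))·exp(−(10.27−3.7)²/(2·0.9²)) = 0.443269·exp(-26.64500) = 1.1882e-12
  L_Electronic = (1/(1.5·√(2π)))·exp(−(10.27−7.1)²/(2·1.5²)) = 0.265962·exp(-2.23309) = 0.0285102
  L_Acoustic = (1/(1.6·√(2π)))·exp(−(10.27−10.0)²/(2·1.6²)) = 0.249339·exp(-0.01424) = 0.245814
Prior × likelihood for each component:
  π_Cosmic·L_Cosmic = 0.29 × 1.1882e-12 = 3.44579e-13
  π_Electronic·L_Electronic = 0.20 × 0.0285102 = 0.00570204
  π_Acoustic·L_Acoustic = 0.51 × 0.245814 = 0.125365
Denominator: 3.44579e-13 + 0.00570204 + 0.125365 = 0.131067
So the posterior for Source Electronic is 0.00570204 / 0.131067 ≈ 0.0435.

0.0435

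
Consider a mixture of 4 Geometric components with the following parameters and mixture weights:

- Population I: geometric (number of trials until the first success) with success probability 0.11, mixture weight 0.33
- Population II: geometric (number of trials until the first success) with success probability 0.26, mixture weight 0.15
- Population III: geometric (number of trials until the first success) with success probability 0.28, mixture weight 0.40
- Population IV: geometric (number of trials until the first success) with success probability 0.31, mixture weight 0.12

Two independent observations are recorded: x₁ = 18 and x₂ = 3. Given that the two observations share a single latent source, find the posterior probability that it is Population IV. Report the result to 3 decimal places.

Posterior ∝ prior × likelihood, so P(k | x) ∝ P(Z=k) f_k(x); normalise over all components.
Since both observations come from the same component, the likelihood for component k is f_k(x₁)·f_k(x₂).
  L_I = [0.11·(1−0.11)^17 = 0.11·0.137921 = 0.0151713] × [0.087131] = 0.00132189
  L_II = [0.26·(1−0.26)^17 = 0.26·0.00598328 = 0.00155565] × [0.142376] = 0.000221488
  L_III = [0.28·(1−0.28)^17 = 0.28·0.00375537 = 0.0010515] × [0.145152] = 0.000152628
  L_IV = [0.31·(1−0.31)^17 = 0.31·0.00182152 = 0.000564672] × [0.147591] = 8.33405e-05
Unnormalised posteriors:
  P(Z=I)·L_I = 0.33 × 0.00132189 = 0.000436224
  P(Z=II)·L_II = 0.15 × 0.000221488 = 3.32231e-05
  P(Z=III)·L_III = 0.40 × 0.000152628 = 6.10511e-05
  P(Z=IV)·L_IV = 0.12 × 8.33405e-05 = 1.00009e-05
Marginal: 0.000436224 + 3.32231e-05 + 6.10511e-05 + 1.00009e-05 = 0.000540499
P(Population IV | x₁, x₂) = 1.00009e-05 / 0.000540499 ≈ 0.019

0.019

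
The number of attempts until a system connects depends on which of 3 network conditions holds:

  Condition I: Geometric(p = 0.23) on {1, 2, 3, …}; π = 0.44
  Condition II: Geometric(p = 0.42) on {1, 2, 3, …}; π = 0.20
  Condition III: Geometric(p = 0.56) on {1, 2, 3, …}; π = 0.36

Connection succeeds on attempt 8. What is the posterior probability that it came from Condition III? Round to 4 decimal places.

P(component k | x) = w_k·f_k(x) / marginal(x), where marginal(x) = Σ_j w_j·f_j(x).
Evaluate each component's likelihood at the observed value:
  L_I = 0.23·(1−0.23)^7 = 0.23·0.160485 = 0.0369116
  L_II = 0.42·(1−0.42)^7 = 0.42·0.0220798 = 0.00927353
  L_III = 0.56·(1−0.56)^7 = 0.56·0.00319278 = 0.00178796
Multiply by the mixture weights:
  w_I·L_I = 0.44 × 0.0369116 = 0.0162411
  w_II·L_II = 0.20 × 0.00927353 = 0.00185471
  w_III·L_III = 0.36 × 0.00178796 = 0.000643664
Evidence: 0.0162411 + 0.00185471 + 0.000643664 = 0.0187395
P(Condition III | x) = 0.000643664 / 0.0187395 ≈ 0.0343

0.0343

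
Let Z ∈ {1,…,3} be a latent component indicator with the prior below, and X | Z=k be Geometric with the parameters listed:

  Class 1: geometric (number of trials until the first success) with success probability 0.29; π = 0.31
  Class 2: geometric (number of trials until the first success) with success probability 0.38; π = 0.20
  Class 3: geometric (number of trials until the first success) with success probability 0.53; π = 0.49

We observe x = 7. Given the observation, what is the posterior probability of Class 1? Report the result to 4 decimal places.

0.6181

The responsibility of component k is P(Z=k) f_k(x) divided by Σ_j P(Z=j) f_j(x).
Geometric probabilities:
  p_1 = 0.29·(1−0.29)^6 = 0.29·0.1281 = 0.0371491
  p_2 = 0.38·(1−0.38)^6 = 0.38·0.0568002 = 0.0215841
  p_3 = 0.53·(1−0.53)^6 = 0.53·0.0107792 = 0.00571298
Weight by the priors:
  P(Z=1)·p_1 = 0.31 × 0.0371491 = 0.0115162
  P(Z=2)·p_2 = 0.20 × 0.0215841 = 0.00431682
  P(Z=3)·p_3 = 0.49 × 0.00571298 = 0.00279936
Evidence: 0.0115162 + 0.00431682 + 0.00279936 = 0.0186324
P(Class 1 | data) ≈ 0.6181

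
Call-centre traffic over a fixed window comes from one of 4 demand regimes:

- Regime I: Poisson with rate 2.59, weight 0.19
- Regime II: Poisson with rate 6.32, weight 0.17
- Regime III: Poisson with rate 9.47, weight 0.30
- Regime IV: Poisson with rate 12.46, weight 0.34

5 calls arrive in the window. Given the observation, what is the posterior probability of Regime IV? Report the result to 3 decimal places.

Apply Bayes' rule: the posterior for each component is proportional to its prior times its likelihood at x.
Component likelihoods at x = 5 calls:
  L_I = e^(−2.59)·2.59^5/5! = 0.072861
  L_II = e^(−6.32)·6.32^5/5! = 0.151239
  L_III = e^(−9.47)·9.47^5/5! = 0.0489553
  L_IV = e^(−12.46)·12.46^5/5! = 0.00970733
Unnormalised posteriors:
  P(Z=I)·L_I = 0.19 × 0.072861 = 0.0138436
  P(Z=II)·L_II = 0.17 × 0.151239 = 0.0257106
  P(Z=III)·L_III = 0.30 × 0.0489553 = 0.0146866
  P(Z=IV)·L_IV = 0.34 × 0.00970733 = 0.00330049
Sum: 0.0138436 + 0.0257106 + 0.0146866 + 0.00330049 = 0.0575413
P(Regime IV | data) ≈ 0.057

0.057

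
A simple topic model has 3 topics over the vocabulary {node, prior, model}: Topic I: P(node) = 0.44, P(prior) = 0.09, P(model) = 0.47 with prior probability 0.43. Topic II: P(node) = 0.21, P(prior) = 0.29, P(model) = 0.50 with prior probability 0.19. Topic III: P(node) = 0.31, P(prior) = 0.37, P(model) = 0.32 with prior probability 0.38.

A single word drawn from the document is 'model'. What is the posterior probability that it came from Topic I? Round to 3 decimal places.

0.483

P(component k | x) = π_k·f_k(x) / marginal(x), where marginal(x) = Σ_j π_j·f_j(x).
Categorical probabilities:
  f_I = 0.47
  f_II = 0.5
  f_III = 0.32
Weight by the priors:
  π_I·f_I = 0.43 × 0.47 = 0.2021
  π_II·f_II = 0.19 × 0.5 = 0.095
  π_III·f_III = 0.38 × 0.32 = 0.1216
Evidence: 0.2021 + 0.095 + 0.1216 = 0.4187
So the posterior for Topic I is 0.2021 / 0.4187 ≈ 0.483.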